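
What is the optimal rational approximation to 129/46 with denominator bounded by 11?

14/5

Expand x = 129/46 as a continued fraction with the Euclidean algorithm:
  129 = 2*46 + 37, so a_0 = 2.
  46 = 1*37 + 9, so a_1 = 1.
  37 = 4*9 + 1, so a_2 = 4.
  9 = 9*1 + 0, so a_3 = 9.
so x = [2; 1, 4, 9].
Convergents (p_i = a_i*p_{i-1} + p_{i-2}, q_i = a_i*q_{i-1} + q_{i-2} with p_{-2}=0, p_{-1}=1, q_{-2}=1, q_{-1}=0), until the denominator exceeds 11:
  i=0: a_0=2, p_0 = 2*1 + 0 = 2, q_0 = 2*0 + 1 = 1.
  i=1: a_1=1, p_1 = 1*2 + 1 = 3, q_1 = 1*1 + 0 = 1.
  i=2: a_2=4, p_2 = 4*3 + 2 = 14, q_2 = 4*1 + 1 = 5.
  i=3: a_3=9, p_3 = 9*14 + 3 = 129, q_3 = 9*5 + 1 = 46.
q_3 = 46 > 11, so the last convergent with denominator <= 11 is p_2/q_2 = 14/5.
The closest fraction with denominator <= 11 is either p_2/q_2 or the intermediate fraction (k*p_2 + p_1)/(k*q_2 + q_1) with the largest k >= 1 whose denominator stays <= 11; these approach x as k grows, and every other convergent or intermediate fraction in range is farther away.
Largest k: floor((11 - q_1)/q_2) = floor((11 - 1)/5) = 2.
That gives (2*14 + 3)/(2*5 + 1) = 31/11.
Compare the errors: |x - 14/5| = |129*5 - 14*46|/(46*5) = 1/230, and |x - 31/11| = |129*11 - 31*46|/(46*11) = 7/506.
Cross-multiplying, 1*506 = 506 < 1610 = 7*230, so 1/230 is smaller: the convergent 14/5 is closer to x than 31/11.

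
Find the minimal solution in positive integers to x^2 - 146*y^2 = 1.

First expand sqrt(146) as a continued fraction. With x_i = (sqrt(146) + m_i)/d_i and (m_0, d_0) = (0, 1): a_0 = floor(sqrt(146)) = 12, since 12^2 = 144 <= 146 < 169 = 13^2.
Iterate m_{i+1} = d_i*a_i - m_i, d_{i+1} = (146 - m_{i+1}^2)/d_i, a_{i+1} = floor((a_0 + m_{i+1})/d_{i+1}):
  m_1 = 1*12 - 0 = 12, d_1 = (146 - 12^2)/1 = 2/1 = 2, a_1 = floor((12 + 12)/2) = 12.
  m_2 = 2*12 - 12 = 12, d_2 = (146 - 12^2)/2 = 2/2 = 1, a_2 = floor((12 + 12)/1) = 24.
  m_3 = 1*24 - 12 = 12, d_3 = (146 - 12^2)/1 = 2/1 = 2: (m_3, d_3) = (m_1, d_1) = (12, 2), so from here the quotients repeat a_1, a_2; the period length is 2.
So sqrt(146) = [12; (12, 24)] with period length k = 2.
k is even, so the fundamental solution of x^2 - 146y^2 = 1 is (p_{k-1}, q_{k-1}) = (p_1, q_1); compute convergents through index 1.
Convergents (p_i = a_i*p_{i-1} + p_{i-2}, q_i = a_i*q_{i-1} + q_{i-2} with p_{-2}=0, p_{-1}=1, q_{-2}=1, q_{-1}=0):
  i=0: a_0=12, p_0 = 12*1 + 0 = 12, q_0 = 12*0 + 1 = 1.
  i=1: a_1=12, p_1 = 12*12 + 1 = 145, q_1 = 12*1 + 0 = 12.
Check: 145^2 - 146*12^2 = 21025 - 21024 = 1, so (x, y) = (145, 12) solves the equation, and by the theorem it is the least positive solution.

(x, y) = (145, 12)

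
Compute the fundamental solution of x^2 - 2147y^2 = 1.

First expand sqrt(2147) as a continued fraction. With x_i = (sqrt(2147) + m_i)/d_i and (m_0, d_0) = (0, 1): a_0 = floor(sqrt(2147)) = 46, since 46^2 = 2116 <= 2147 < 2209 = 47^2.
Iterate m_{i+1} = d_i*a_i - m_i, d_{i+1} = (2147 - m_{i+1}^2)/d_i, a_{i+1} = floor((a_0 + m_{i+1})/d_{i+1}):
  m_1 = 1*46 - 0 = 46, d_1 = (2147 - 46^2)/1 = 31/1 = 31, a_1 = floor((46 + 46)/31) = 2.
  m_2 = 31*2 - 46 = 16, d_2 = (2147 - 16^2)/31 = 1891/31 = 61, a_2 = floor((46 + 16)/61) = 1.
  m_3 = 61*1 - 16 = 45, d_3 = (2147 - 45^2)/61 = 122/61 = 2, a_3 = floor((46 + 45)/2) = 45.
  m_4 = 2*45 - 45 = 45, d_4 = (2147 - 45^2)/2 = 122/2 = 61, a_4 = floor((46 + 45)/61) = 1.
  m_5 = 61*1 - 45 = 16, d_5 = (2147 - 16^2)/61 = 1891/61 = 31, a_5 = floor((46 + 16)/31) = 2.
  m_6 = 31*2 - 16 = 46, d_6 = (2147 - 46^2)/31 = 31/31 = 1, a_6 = floor((46 + 46)/1) = 92.
  m_7 = 1*92 - 46 = 46, d_7 = (2147 - 46^2)/1 = 31/1 = 31: (m_7, d_7) = (m_1, d_1) = (46, 31), so from here the quotients repeat a_1, ..., a_6; the period length is 6.
So sqrt(2147) = [46; (2, 1, 45, 1, 2, 92)] with period length k = 6.
k is even, so the fundamental solution of x^2 - 2147y^2 = 1 is (p_{k-1}, q_{k-1}) = (p_5, q_5); compute convergents through index 5.
Convergents (p_i = a_i*p_{i-1} + p_{i-2}, q_i = a_i*q_{i-1} + q_{i-2} with p_{-2}=0, p_{-1}=1, q_{-2}=1, q_{-1}=0):
  i=0: a_0=46, p_0 = 46*1 + 0 = 46, q_0 = 46*0 + 1 = 1.
  i=1: a_1=2, p_1 = 2*46 + 1 = 93, q_1 = 2*1 + 0 = 2.
  i=2: a_2=1, p_2 = 1*93 + 46 = 139, q_2 = 1*2 + 1 = 3.
  i=3: a_3=45, p_3 = 45*139 + 93 = 6348, q_3 = 45*3 + 2 = 137.
  i=4: a_4=1, p_4 = 1*6348 + 139 = 6487, q_4 = 1*137 + 3 = 140.
  i=5: a_5=2, p_5 = 2*6487 + 6348 = 19322, q_5 = 2*140 + 137 = 417.
Check: 19322^2 - 2147*417^2 = 373339684 - 373339683 = 1, so (x, y) = (19322, 417) solves the equation, and by the theorem it is the least positive solution.

(x, y) = (19322, 417)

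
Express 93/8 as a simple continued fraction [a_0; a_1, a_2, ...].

Run the Euclidean algorithm on 93 and 8; the successive quotients are the partial quotients a_0, a_1, ... (each step inverts the fractional part left over by the previous one):
  93 = 11*8 + 5, so a_0 = 11.
  8 = 1*5 + 3, so a_1 = 1.
  5 = 1*3 + 2, so a_2 = 1.
  3 = 1*2 + 1, so a_3 = 1.
  2 = 2*1 + 0, so a_4 = 2.
The remainder reaches 0 after 5 divisions, so the expansion has 5 partial quotients, read off in order.

[11; 1, 1, 1, 2]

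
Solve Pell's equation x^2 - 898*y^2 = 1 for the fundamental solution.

First expand sqrt(898) as a continued fraction. With x_i = (sqrt(898) + m_i)/d_i and (m_0, d_0) = (0, 1): a_0 = floor(sqrt(898)) = 29, since 29^2 = 841 <= 898 < 900 = 30^2.
Iterate m_{i+1} = d_i*a_i - m_i, d_{i+1} = (898 - m_{i+1}^2)/d_i, a_{i+1} = floor((a_0 + m_{i+1})/d_{i+1}):
  m_1 = 1*29 - 0 = 29, d_1 = (898 - 29^2)/1 = 57/1 = 57, a_1 = floor((29 + 29)/57) = 1.
  m_2 = 57*1 - 29 = 28, d_2 = (898 - 28^2)/57 = 114/57 = 2, a_2 = floor((29 + 28)/2) = 28.
  m_3 = 2*28 - 28 = 28, d_3 = (898 - 28^2)/2 = 114/2 = 57, a_3 = floor((29 + 28)/57) = 1.
  m_4 = 57*1 - 28 = 29, d_4 = (898 - 29^2)/57 = 57/57 = 1, a_4 = floor((29 + 29)/1) = 58.
  m_5 = 1*58 - 29 = 29, d_5 = (898 - 29^2)/1 = 57/1 = 57: (m_5, d_5) = (m_1, d_1) = (29, 57), so from here the quotients repeat a_1, ..., a_4; the period length is 4.
So sqrt(898) = [29; (1, 28, 1, 58)] with period length k = 4.
k is even, so the fundamental solution of x^2 - 898y^2 = 1 is (p_{k-1}, q_{k-1}) = (p_3, q_3); compute convergents through index 3.
Convergents (p_i = a_i*p_{i-1} + p_{i-2}, q_i = a_i*q_{i-1} + q_{i-2} with p_{-2}=0, p_{-1}=1, q_{-2}=1, q_{-1}=0):
  i=0: a_0=29, p_0 = 29*1 + 0 = 29, q_0 = 29*0 + 1 = 1.
  i=1: a_1=1, p_1 = 1*29 + 1 = 30, q_1 = 1*1 + 0 = 1.
  i=2: a_2=28, p_2 = 28*30 + 29 = 869, q_2 = 28*1 + 1 = 29.
  i=3: a_3=1, p_3 = 1*869 + 30 = 899, q_3 = 1*29 + 1 = 30.
Check: 899^2 - 898*30^2 = 808201 - 808200 = 1, so (x, y) = (899, 30) solves the equation, and by the theorem it is the least positive solution.

(x, y) = (899, 30)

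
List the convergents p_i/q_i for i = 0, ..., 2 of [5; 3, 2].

Using the convergent recurrence p_i = a_i*p_{i-1} + p_{i-2}, q_i = a_i*q_{i-1} + q_{i-2} with p_{-2}=0, p_{-1}=1, q_{-2}=1, q_{-1}=0:
  i=0: a_0=5, p_0 = 5*1 + 0 = 5, q_0 = 5*0 + 1 = 1.
  i=1: a_1=3, p_1 = 3*5 + 1 = 16, q_1 = 3*1 + 0 = 3.
  i=2: a_2=2, p_2 = 2*16 + 5 = 37, q_2 = 2*3 + 1 = 7.

5/1, 16/3, 37/7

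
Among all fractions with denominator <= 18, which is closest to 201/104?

Expand x = 201/104 as a continued fraction with the Euclidean algorithm:
  201 = 1*104 + 97, so a_0 = 1.
  104 = 1*97 + 7, so a_1 = 1.
  97 = 13*7 + 6, so a_2 = 13.
  7 = 1*6 + 1, so a_3 = 1.
  6 = 6*1 + 0, so a_4 = 6.
so x = [1; 1, 13, 1, 6].
Convergents (p_i = a_i*p_{i-1} + p_{i-2}, q_i = a_i*q_{i-1} + q_{i-2} with p_{-2}=0, p_{-1}=1, q_{-2}=1, q_{-1}=0), until the denominator exceeds 18:
  i=0: a_0=1, p_0 = 1*1 + 0 = 1, q_0 = 1*0 + 1 = 1.
  i=1: a_1=1, p_1 = 1*1 + 1 = 2, q_1 = 1*1 + 0 = 1.
  i=2: a_2=13, p_2 = 13*2 + 1 = 27, q_2 = 13*1 + 1 = 14.
  i=3: a_3=1, p_3 = 1*27 + 2 = 29, q_3 = 1*14 + 1 = 15.
  i=4: a_4=6, p_4 = 6*29 + 27 = 201, q_4 = 6*15 + 14 = 104.
q_4 = 104 > 18, so the last convergent with denominator <= 18 is p_3/q_3 = 29/15.
The closest fraction with denominator <= 18 is either p_3/q_3 or the intermediate fraction (k*p_3 + p_2)/(k*q_3 + q_2) with the largest k >= 1 whose denominator stays <= 18; these approach x as k grows, and every other convergent or intermediate fraction in range is farther away.
Largest k: floor((18 - q_2)/q_3) = floor((18 - 14)/15) = 0.
Since k = 0, no intermediate fraction beyond p_3/q_3 has denominator <= 18, so the convergent 29/15 is the closest (its error is |201*15 - 29*104|/(104*15) = 1/1560).

29/15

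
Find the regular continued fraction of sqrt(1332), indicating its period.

Write x_i = (sqrt(1332) + m_i)/d_i with (m_0, d_0) = (0, 1). a_0 = floor(sqrt(1332)) = 36, since 36^2 = 1296 <= 1332 < 1369 = 37^2.
Iterate m_{i+1} = d_i*a_i - m_i, d_{i+1} = (1332 - m_{i+1}^2)/d_i, a_{i+1} = floor((a_0 + m_{i+1})/d_{i+1}):
  m_1 = 1*36 - 0 = 36, d_1 = (1332 - 36^2)/1 = 36/1 = 36, a_1 = floor((36 + 36)/36) = 2.
  m_2 = 36*2 - 36 = 36, d_2 = (1332 - 36^2)/36 = 36/36 = 1, a_2 = floor((36 + 36)/1) = 72.
  m_3 = 1*72 - 36 = 36, d_3 = (1332 - 36^2)/1 = 36/1 = 36: (m_3, d_3) = (m_1, d_1) = (36, 36), so from here the quotients repeat a_1, a_2; the period length is 2.
Hence the expansion of sqrt(1332) is a_0 = 36 followed by the repeating block 2, 72 (period 2).

[36; (2, 72)]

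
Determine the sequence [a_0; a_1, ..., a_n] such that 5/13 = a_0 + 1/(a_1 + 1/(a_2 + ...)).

Run the Euclidean algorithm on 5 and 13; the successive quotients are the partial quotients a_0, a_1, ... (each step inverts the fractional part left over by the previous one):
  5 = 0*13 + 5, so a_0 = 0.
  13 = 2*5 + 3, so a_1 = 2.
  5 = 1*3 + 2, so a_2 = 1.
  3 = 1*2 + 1, so a_3 = 1.
  2 = 2*1 + 0, so a_4 = 2.
The remainder reaches 0 after 5 divisions, so the expansion has 5 partial quotients, read off in order.

[0; 2, 1, 1, 2]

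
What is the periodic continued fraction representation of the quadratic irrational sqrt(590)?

Write x_i = (sqrt(590) + m_i)/d_i with (m_0, d_0) = (0, 1). a_0 = floor(sqrt(590)) = 24, since 24^2 = 576 <= 590 < 625 = 25^2.
Iterate m_{i+1} = d_i*a_i - m_i, d_{i+1} = (590 - m_{i+1}^2)/d_i, a_{i+1} = floor((a_0 + m_{i+1})/d_{i+1}):
  m_1 = 1*24 - 0 = 24, d_1 = (590 - 24^2)/1 = 14/1 = 14, a_1 = floor((24 + 24)/14) = 3.
  m_2 = 14*3 - 24 = 18, d_2 = (590 - 18^2)/14 = 266/14 = 19, a_2 = floor((24 + 18)/19) = 2.
  m_3 = 19*2 - 18 = 20, d_3 = (590 - 20^2)/19 = 190/19 = 10, a_3 = floor((24 + 20)/10) = 4.
  m_4 = 10*4 - 20 = 20, d_4 = (590 - 20^2)/10 = 190/10 = 19, a_4 = floor((24 + 20)/19) = 2.
  m_5 = 19*2 - 20 = 18, d_5 = (590 - 18^2)/19 = 266/19 = 14, a_5 = floor((24 + 18)/14) = 3.
  m_6 = 14*3 - 18 = 24, d_6 = (590 - 24^2)/14 = 14/14 = 1, a_6 = floor((24 + 24)/1) = 48.
  m_7 = 1*48 - 24 = 24, d_7 = (590 - 24^2)/1 = 14/1 = 14: (m_7, d_7) = (m_1, d_1) = (24, 14), so from here the quotients repeat a_1, ..., a_6; the period length is 6.
Hence the expansion of sqrt(590) is a_0 = 24 followed by the repeating block 3, 2, 4, 2, 3, 48 (period 6).

[24; (3, 2, 4, 2, 3, 48)]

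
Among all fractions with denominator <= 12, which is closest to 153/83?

Expand x = 153/83 as a continued fraction with the Euclidean algorithm:
  153 = 1*83 + 70, so a_0 = 1.
  83 = 1*70 + 13, so a_1 = 1.
  70 = 5*13 + 5, so a_2 = 5.
  13 = 2*5 + 3, so a_3 = 2.
  5 = 1*3 + 2, so a_4 = 1.
  3 = 1*2 + 1, so a_5 = 1.
  2 = 2*1 + 0, so a_6 = 2.
so x = [1; 1, 5, 2, 1, 1, 2].
Convergents (p_i = a_i*p_{i-1} + p_{i-2}, q_i = a_i*q_{i-1} + q_{i-2} with p_{-2}=0, p_{-1}=1, q_{-2}=1, q_{-1}=0), until the denominator exceeds 12:
  i=0: a_0=1, p_0 = 1*1 + 0 = 1, q_0 = 1*0 + 1 = 1.
  i=1: a_1=1, p_1 = 1*1 + 1 = 2, q_1 = 1*1 + 0 = 1.
  i=2: a_2=5, p_2 = 5*2 + 1 = 11, q_2 = 5*1 + 1 = 6.
  i=3: a_3=2, p_3 = 2*11 + 2 = 24, q_3 = 2*6 + 1 = 13.
q_3 = 13 > 12, so the last convergent with denominator <= 12 is p_2/q_2 = 11/6.
The closest fraction with denominator <= 12 is either p_2/q_2 or the intermediate fraction (k*p_2 + p_1)/(k*q_2 + q_1) with the largest k >= 1 whose denominator stays <= 12; these approach x as k grows, and every other convergent or intermediate fraction in range is farther away.
Largest k: floor((12 - q_1)/q_2) = floor((12 - 1)/6) = 1.
That gives (1*11 + 2)/(1*6 + 1) = 13/7.
Compare the errors: |x - 11/6| = |153*6 - 11*83|/(83*6) = 5/498, and |x - 13/7| = |153*7 - 13*83|/(83*7) = 8/581.
Cross-multiplying, 5*581 = 2905 < 3984 = 8*498, so 5/498 is smaller: the convergent 11/6 is closer to x than 13/7.

11/6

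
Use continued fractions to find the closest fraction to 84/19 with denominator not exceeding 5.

22/5

Expand x = 84/19 as a continued fraction with the Euclidean algorithm:
  84 = 4*19 + 8, so a_0 = 4.
  19 = 2*8 + 3, so a_1 = 2.
  8 = 2*3 + 2, so a_2 = 2.
  3 = 1*2 + 1, so a_3 = 1.
  2 = 2*1 + 0, so a_4 = 2.
so x = [4; 2, 2, 1, 2].
Convergents (p_i = a_i*p_{i-1} + p_{i-2}, q_i = a_i*q_{i-1} + q_{i-2} with p_{-2}=0, p_{-1}=1, q_{-2}=1, q_{-1}=0), until the denominator exceeds 5:
  i=0: a_0=4, p_0 = 4*1 + 0 = 4, q_0 = 4*0 + 1 = 1.
  i=1: a_1=2, p_1 = 2*4 + 1 = 9, q_1 = 2*1 + 0 = 2.
  i=2: a_2=2, p_2 = 2*9 + 4 = 22, q_2 = 2*2 + 1 = 5.
  i=3: a_3=1, p_3 = 1*22 + 9 = 31, q_3 = 1*5 + 2 = 7.
q_3 = 7 > 5, so the last convergent with denominator <= 5 is p_2/q_2 = 22/5.
The closest fraction with denominator <= 5 is either p_2/q_2 or the intermediate fraction (k*p_2 + p_1)/(k*q_2 + q_1) with the largest k >= 1 whose denominator stays <= 5; these approach x as k grows, and every other convergent or intermediate fraction in range is farther away.
Largest k: floor((5 - q_1)/q_2) = floor((5 - 2)/5) = 0.
Since k = 0, no intermediate fraction beyond p_2/q_2 has denominator <= 5, so the convergent 22/5 is the closest (its error is |84*5 - 22*19|/(19*5) = 2/95).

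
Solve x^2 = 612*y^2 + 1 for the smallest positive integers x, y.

First expand sqrt(612) as a continued fraction. With x_i = (sqrt(612) + m_i)/d_i and (m_0, d_0) = (0, 1): a_0 = floor(sqrt(612)) = 24, since 24^2 = 576 <= 612 < 625 = 25^2.
Iterate m_{i+1} = d_i*a_i - m_i, d_{i+1} = (612 - m_{i+1}^2)/d_i, a_{i+1} = floor((a_0 + m_{i+1})/d_{i+1}):
  m_1 = 1*24 - 0 = 24, d_1 = (612 - 24^2)/1 = 36/1 = 36, a_1 = floor((24 + 24)/36) = 1.
  m_2 = 36*1 - 24 = 12, d_2 = (612 - 12^2)/36 = 468/36 = 13, a_2 = floor((24 + 12)/13) = 2.
  m_3 = 13*2 - 12 = 14, d_3 = (612 - 14^2)/13 = 416/13 = 32, a_3 = floor((24 + 14)/32) = 1.
  m_4 = 32*1 - 14 = 18, d_4 = (612 - 18^2)/32 = 288/32 = 9, a_4 = floor((24 + 18)/9) = 4.
  m_5 = 9*4 - 18 = 18, d_5 = (612 - 18^2)/9 = 288/9 = 32, a_5 = floor((24 + 18)/32) = 1.
  m_6 = 32*1 - 18 = 14, d_6 = (612 - 14^2)/32 = 416/32 = 13, a_6 = floor((24 + 14)/13) = 2.
  m_7 = 13*2 - 14 = 12, d_7 = (612 - 12^2)/13 = 468/13 = 36, a_7 = floor((24 + 12)/36) = 1.
  m_8 = 36*1 - 12 = 24, d_8 = (612 - 24^2)/36 = 36/36 = 1, a_8 = floor((24 + 24)/1) = 48.
  m_9 = 1*48 - 24 = 24, d_9 = (612 - 24^2)/1 = 36/1 = 36: (m_9, d_9) = (m_1, d_1) = (24, 36), so from here the quotients repeat a_1, ..., a_8; the period length is 8.
So sqrt(612) = [24; (1, 2, 1, 4, 1, 2, 1, 48)] with period length k = 8.
k is even, so the fundamental solution of x^2 - 612y^2 = 1 is (p_{k-1}, q_{k-1}) = (p_7, q_7); compute convergents through index 7.
Convergents (p_i = a_i*p_{i-1} + p_{i-2}, q_i = a_i*q_{i-1} + q_{i-2} with p_{-2}=0, p_{-1}=1, q_{-2}=1, q_{-1}=0):
  i=0: a_0=24, p_0 = 24*1 + 0 = 24, q_0 = 24*0 + 1 = 1.
  i=1: a_1=1, p_1 = 1*24 + 1 = 25, q_1 = 1*1 + 0 = 1.
  i=2: a_2=2, p_2 = 2*25 + 24 = 74, q_2 = 2*1 + 1 = 3.
  i=3: a_3=1, p_3 = 1*74 + 25 = 99, q_3 = 1*3 + 1 = 4.
  i=4: a_4=4, p_4 = 4*99 + 74 = 470, q_4 = 4*4 + 3 = 19.
  i=5: a_5=1, p_5 = 1*470 + 99 = 569, q_5 = 1*19 + 4 = 23.
  i=6: a_6=2, p_6 = 2*569 + 470 = 1608, q_6 = 2*23 + 19 = 65.
  i=7: a_7=1, p_7 = 1*1608 + 569 = 2177, q_7 = 1*65 + 23 = 88.
Check: 2177^2 - 612*88^2 = 4739329 - 4739328 = 1, so (x, y) = (2177, 88) solves the equation, and by the theorem it is the least positive solution.

(x, y) = (2177, 88)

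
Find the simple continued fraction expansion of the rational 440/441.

[0; 1, 440]

Run the Euclidean algorithm on 440 and 441; the successive quotients are the partial quotients a_0, a_1, ... (each step inverts the fractional part left over by the previous one):
  440 = 0*441 + 440, so a_0 = 0.
  441 = 1*440 + 1, so a_1 = 1.
  440 = 440*1 + 0, so a_2 = 440.
The remainder reaches 0 after 3 divisions, so the expansion has 3 partial quotients, read off in order.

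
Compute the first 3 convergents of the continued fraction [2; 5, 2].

2/1, 11/5, 24/11

Using the convergent recurrence p_i = a_i*p_{i-1} + p_{i-2}, q_i = a_i*q_{i-1} + q_{i-2} with p_{-2}=0, p_{-1}=1, q_{-2}=1, q_{-1}=0:
  i=0: a_0=2, p_0 = 2*1 + 0 = 2, q_0 = 2*0 + 1 = 1.
  i=1: a_1=5, p_1 = 5*2 + 1 = 11, q_1 = 5*1 + 0 = 5.
  i=2: a_2=2, p_2 = 2*11 + 2 = 24, q_2 = 2*5 + 1 = 11.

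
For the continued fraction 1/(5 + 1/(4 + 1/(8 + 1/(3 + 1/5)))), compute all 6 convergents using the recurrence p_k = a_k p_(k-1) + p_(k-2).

Using the convergent recurrence p_i = a_i*p_{i-1} + p_{i-2}, q_i = a_i*q_{i-1} + q_{i-2} with p_{-2}=0, p_{-1}=1, q_{-2}=1, q_{-1}=0:
  i=0: a_0=0, p_0 = 0*1 + 0 = 0, q_0 = 0*0 + 1 = 1.
  i=1: a_1=5, p_1 = 5*0 + 1 = 1, q_1 = 5*1 + 0 = 5.
  i=2: a_2=4, p_2 = 4*1 + 0 = 4, q_2 = 4*5 + 1 = 21.
  i=3: a_3=8, p_3 = 8*4 + 1 = 33, q_3 = 8*21 + 5 = 173.
  i=4: a_4=3, p_4 = 3*33 + 4 = 103, q_4 = 3*173 + 21 = 540.
  i=5: a_5=5, p_5 = 5*103 + 33 = 548, q_5 = 5*540 + 173 = 2873.

0/1, 1/5, 4/21, 33/173, 103/540, 548/2873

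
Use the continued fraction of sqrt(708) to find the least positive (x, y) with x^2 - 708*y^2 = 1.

(x, y) = (62423, 2346)

First expand sqrt(708) as a continued fraction. With x_i = (sqrt(708) + m_i)/d_i and (m_0, d_0) = (0, 1): a_0 = floor(sqrt(708)) = 26, since 26^2 = 676 <= 708 < 729 = 27^2.
Iterate m_{i+1} = d_i*a_i - m_i, d_{i+1} = (708 - m_{i+1}^2)/d_i, a_{i+1} = floor((a_0 + m_{i+1})/d_{i+1}):
  m_1 = 1*26 - 0 = 26, d_1 = (708 - 26^2)/1 = 32/1 = 32, a_1 = floor((26 + 26)/32) = 1.
  m_2 = 32*1 - 26 = 6, d_2 = (708 - 6^2)/32 = 672/32 = 21, a_2 = floor((26 + 6)/21) = 1.
  m_3 = 21*1 - 6 = 15, d_3 = (708 - 15^2)/21 = 483/21 = 23, a_3 = floor((26 + 15)/23) = 1.
  m_4 = 23*1 - 15 = 8, d_4 = (708 - 8^2)/23 = 644/23 = 28, a_4 = floor((26 + 8)/28) = 1.
  m_5 = 28*1 - 8 = 20, d_5 = (708 - 20^2)/28 = 308/28 = 11, a_5 = floor((26 + 20)/11) = 4.
  m_6 = 11*4 - 20 = 24, d_6 = (708 - 24^2)/11 = 132/11 = 12, a_6 = floor((26 + 24)/12) = 4.
  m_7 = 12*4 - 24 = 24, d_7 = (708 - 24^2)/12 = 132/12 = 11, a_7 = floor((26 + 24)/11) = 4.
  m_8 = 11*4 - 24 = 20, d_8 = (708 - 20^2)/11 = 308/11 = 28, a_8 = floor((26 + 20)/28) = 1.
  m_9 = 28*1 - 20 = 8, d_9 = (708 - 8^2)/28 = 644/28 = 23, a_9 = floor((26 + 8)/23) = 1.
  m_10 = 23*1 - 8 = 15, d_10 = (708 - 15^2)/23 = 483/23 = 21, a_10 = floor((26 + 15)/21) = 1.
  m_11 = 21*1 - 15 = 6, d_11 = (708 - 6^2)/21 = 672/21 = 32, a_11 = floor((26 + 6)/32) = 1.
  m_12 = 32*1 - 6 = 26, d_12 = (708 - 26^2)/32 = 32/32 = 1, a_12 = floor((26 + 26)/1) = 52.
  m_13 = 1*52 - 26 = 26, d_13 = (708 - 26^2)/1 = 32/1 = 32: (m_13, d_13) = (m_1, d_1) = (26, 32), so from here the quotients repeat a_1, ..., a_12; the period length is 12.
So sqrt(708) = [26; (1, 1, 1, 1, 4, 4, 4, 1, 1, 1, 1, 52)] with period length k = 12.
k is even, so the fundamental solution of x^2 - 708y^2 = 1 is (p_{k-1}, q_{k-1}) = (p_11, q_11); compute convergents through index 11.
Convergents (p_i = a_i*p_{i-1} + p_{i-2}, q_i = a_i*q_{i-1} + q_{i-2} with p_{-2}=0, p_{-1}=1, q_{-2}=1, q_{-1}=0):
  i=0: a_0=26, p_0 = 26*1 + 0 = 26, q_0 = 26*0 + 1 = 1.
  i=1: a_1=1, p_1 = 1*26 + 1 = 27, q_1 = 1*1 + 0 = 1.
  i=2: a_2=1, p_2 = 1*27 + 26 = 53, q_2 = 1*1 + 1 = 2.
  i=3: a_3=1, p_3 = 1*53 + 27 = 80, q_3 = 1*2 + 1 = 3.
  i=4: a_4=1, p_4 = 1*80 + 53 = 133, q_4 = 1*3 + 2 = 5.
  i=5: a_5=4, p_5 = 4*133 + 80 = 612, q_5 = 4*5 + 3 = 23.
  i=6: a_6=4, p_6 = 4*612 + 133 = 2581, q_6 = 4*23 + 5 = 97.
  i=7: a_7=4, p_7 = 4*2581 + 612 = 10936, q_7 = 4*97 + 23 = 411.
  i=8: a_8=1, p_8 = 1*10936 + 2581 = 13517, q_8 = 1*411 + 97 = 508.
  i=9: a_9=1, p_9 = 1*13517 + 10936 = 24453, q_9 = 1*508 + 411 = 919.
  i=10: a_10=1, p_10 = 1*24453 + 13517 = 37970, q_10 = 1*919 + 508 = 1427.
  i=11: a_11=1, p_11 = 1*37970 + 24453 = 62423, q_11 = 1*1427 + 919 = 2346.
Check: 62423^2 - 708*2346^2 = 3896630929 - 3896630928 = 1, so (x, y) = (62423, 2346) solves the equation, and by the theorem it is the least positive solution.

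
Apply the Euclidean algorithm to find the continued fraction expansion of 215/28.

[7; 1, 2, 9]

Run the Euclidean algorithm on 215 and 28; the successive quotients are the partial quotients a_0, a_1, ... (each step inverts the fractional part left over by the previous one):
  215 = 7*28 + 19, so a_0 = 7.
  28 = 1*19 + 9, so a_1 = 1.
  19 = 2*9 + 1, so a_2 = 2.
  9 = 9*1 + 0, so a_3 = 9.
The remainder reaches 0 after 4 divisions, so the expansion has 4 partial quotients, read off in order.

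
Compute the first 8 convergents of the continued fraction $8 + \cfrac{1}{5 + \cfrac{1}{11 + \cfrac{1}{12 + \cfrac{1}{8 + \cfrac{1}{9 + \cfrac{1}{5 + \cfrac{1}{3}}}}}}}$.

8/1, 41/5, 459/56, 5549/677, 44851/5472, 409208/49925, 2090891/255097, 6681881/815216

Using the convergent recurrence p_i = a_i*p_{i-1} + p_{i-2}, q_i = a_i*q_{i-1} + q_{i-2} with p_{-2}=0, p_{-1}=1, q_{-2}=1, q_{-1}=0:
  i=0: a_0=8, p_0 = 8*1 + 0 = 8, q_0 = 8*0 + 1 = 1.
  i=1: a_1=5, p_1 = 5*8 + 1 = 41, q_1 = 5*1 + 0 = 5.
  i=2: a_2=11, p_2 = 11*41 + 8 = 459, q_2 = 11*5 + 1 = 56.
  i=3: a_3=12, p_3 = 12*459 + 41 = 5549, q_3 = 12*56 + 5 = 677.
  i=4: a_4=8, p_4 = 8*5549 + 459 = 44851, q_4 = 8*677 + 56 = 5472.
  i=5: a_5=9, p_5 = 9*44851 + 5549 = 409208, q_5 = 9*5472 + 677 = 49925.
  i=6: a_6=5, p_6 = 5*409208 + 44851 = 2090891, q_6 = 5*49925 + 5472 = 255097.
  i=7: a_7=3, p_7 = 3*2090891 + 409208 = 6681881, q_7 = 3*255097 + 49925 = 815216.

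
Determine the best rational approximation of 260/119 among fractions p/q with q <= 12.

Expand x = 260/119 as a continued fraction with the Euclidean algorithm:
  260 = 2*119 + 22, so a_0 = 2.
  119 = 5*22 + 9, so a_1 = 5.
  22 = 2*9 + 4, so a_2 = 2.
  9 = 2*4 + 1, so a_3 = 2.
  4 = 4*1 + 0, so a_4 = 4.
so x = [2; 5, 2, 2, 4].
Convergents (p_i = a_i*p_{i-1} + p_{i-2}, q_i = a_i*q_{i-1} + q_{i-2} with p_{-2}=0, p_{-1}=1, q_{-2}=1, q_{-1}=0), until the denominator exceeds 12:
  i=0: a_0=2, p_0 = 2*1 + 0 = 2, q_0 = 2*0 + 1 = 1.
  i=1: a_1=5, p_1 = 5*2 + 1 = 11, q_1 = 5*1 + 0 = 5.
  i=2: a_2=2, p_2 = 2*11 + 2 = 24, q_2 = 2*5 + 1 = 11.
  i=3: a_3=2, p_3 = 2*24 + 11 = 59, q_3 = 2*11 + 5 = 27.
q_3 = 27 > 12, so the last convergent with denominator <= 12 is p_2/q_2 = 24/11.
The closest fraction with denominator <= 12 is either p_2/q_2 or the intermediate fraction (k*p_2 + p_1)/(k*q_2 + q_1) with the largest k >= 1 whose denominator stays <= 12; these approach x as k grows, and every other convergent or intermediate fraction in range is farther away.
Largest k: floor((12 - q_1)/q_2) = floor((12 - 5)/11) = 0.
Since k = 0, no intermediate fraction beyond p_2/q_2 has denominator <= 12, so the convergent 24/11 is the closest (its error is |260*11 - 24*119|/(119*11) = 4/1309).

24/11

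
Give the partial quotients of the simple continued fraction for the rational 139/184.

Run the Euclidean algorithm on 139 and 184; the successive quotients are the partial quotients a_0, a_1, ... (each step inverts the fractional part left over by the previous one):
  139 = 0*184 + 139, so a_0 = 0.
  184 = 1*139 + 45, so a_1 = 1.
  139 = 3*45 + 4, so a_2 = 3.
  45 = 11*4 + 1, so a_3 = 11.
  4 = 4*1 + 0, so a_4 = 4.
The remainder reaches 0 after 5 divisions, so the expansion has 5 partial quotients, read off in order.

[0; 1, 3, 11, 4]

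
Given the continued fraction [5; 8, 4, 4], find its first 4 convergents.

5/1, 41/8, 169/33, 717/140

Using the convergent recurrence p_i = a_i*p_{i-1} + p_{i-2}, q_i = a_i*q_{i-1} + q_{i-2} with p_{-2}=0, p_{-1}=1, q_{-2}=1, q_{-1}=0:
  i=0: a_0=5, p_0 = 5*1 + 0 = 5, q_0 = 5*0 + 1 = 1.
  i=1: a_1=8, p_1 = 8*5 + 1 = 41, q_1 = 8*1 + 0 = 8.
  i=2: a_2=4, p_2 = 4*41 + 5 = 169, q_2 = 4*8 + 1 = 33.
  i=3: a_3=4, p_3 = 4*169 + 41 = 717, q_3 = 4*33 + 8 = 140.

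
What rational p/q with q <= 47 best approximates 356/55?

Expand x = 356/55 as a continued fraction with the Euclidean algorithm:
  356 = 6*55 + 26, so a_0 = 6.
  55 = 2*26 + 3, so a_1 = 2.
  26 = 8*3 + 2, so a_2 = 8.
  3 = 1*2 + 1, so a_3 = 1.
  2 = 2*1 + 0, so a_4 = 2.
so x = [6; 2, 8, 1, 2].
Convergents (p_i = a_i*p_{i-1} + p_{i-2}, q_i = a_i*q_{i-1} + q_{i-2} with p_{-2}=0, p_{-1}=1, q_{-2}=1, q_{-1}=0), until the denominator exceeds 47:
  i=0: a_0=6, p_0 = 6*1 + 0 = 6, q_0 = 6*0 + 1 = 1.
  i=1: a_1=2, p_1 = 2*6 + 1 = 13, q_1 = 2*1 + 0 = 2.
  i=2: a_2=8, p_2 = 8*13 + 6 = 110, q_2 = 8*2 + 1 = 17.
  i=3: a_3=1, p_3 = 1*110 + 13 = 123, q_3 = 1*17 + 2 = 19.
  i=4: a_4=2, p_4 = 2*123 + 110 = 356, q_4 = 2*19 + 17 = 55.
q_4 = 55 > 47, so the last convergent with denominator <= 47 is p_3/q_3 = 123/19.
The closest fraction with denominator <= 47 is either p_3/q_3 or the intermediate fraction (k*p_3 + p_2)/(k*q_3 + q_2) with the largest k >= 1 whose denominator stays <= 47; these approach x as k grows, and every other convergent or intermediate fraction in range is farther away.
Largest k: floor((47 - q_2)/q_3) = floor((47 - 17)/19) = 1.
That gives (1*123 + 110)/(1*19 + 17) = 233/36.
Compare the errors: |x - 123/19| = |356*19 - 123*55|/(55*19) = 1/1045, and |x - 233/36| = |356*36 - 233*55|/(55*36) = 1/1980.
Cross-multiplying, 1*1045 = 1045 < 1980 = 1*1980, so 1/1980 is smaller: the intermediate fraction 233/36 is closer to x than 123/19.

233/36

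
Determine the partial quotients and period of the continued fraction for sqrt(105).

Write x_i = (sqrt(105) + m_i)/d_i with (m_0, d_0) = (0, 1). a_0 = floor(sqrt(105)) = 10, since 10^2 = 100 <= 105 < 121 = 11^2.
Iterate m_{i+1} = d_i*a_i - m_i, d_{i+1} = (105 - m_{i+1}^2)/d_i, a_{i+1} = floor((a_0 + m_{i+1})/d_{i+1}):
  m_1 = 1*10 - 0 = 10, d_1 = (105 - 10^2)/1 = 5/1 = 5, a_1 = floor((10 + 10)/5) = 4.
  m_2 = 5*4 - 10 = 10, d_2 = (105 - 10^2)/5 = 5/5 = 1, a_2 = floor((10 + 10)/1) = 20.
  m_3 = 1*20 - 10 = 10, d_3 = (105 - 10^2)/1 = 5/1 = 5: (m_3, d_3) = (m_1, d_1) = (10, 5), so from here the quotients repeat a_1, a_2; the period length is 2.
Hence the expansion of sqrt(105) is a_0 = 10 followed by the repeating block 4, 20 (period 2).

[10; (4, 20)]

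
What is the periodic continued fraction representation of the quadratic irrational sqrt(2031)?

Write x_i = (sqrt(2031) + m_i)/d_i with (m_0, d_0) = (0, 1). a_0 = floor(sqrt(2031)) = 45, since 45^2 = 2025 <= 2031 < 2116 = 46^2.
Iterate m_{i+1} = d_i*a_i - m_i, d_{i+1} = (2031 - m_{i+1}^2)/d_i, a_{i+1} = floor((a_0 + m_{i+1})/d_{i+1}):
  m_1 = 1*45 - 0 = 45, d_1 = (2031 - 45^2)/1 = 6/1 = 6, a_1 = floor((45 + 45)/6) = 15.
  m_2 = 6*15 - 45 = 45, d_2 = (2031 - 45^2)/6 = 6/6 = 1, a_2 = floor((45 + 45)/1) = 90.
  m_3 = 1*90 - 45 = 45, d_3 = (2031 - 45^2)/1 = 6/1 = 6: (m_3, d_3) = (m_1, d_1) = (45, 6), so from here the quotients repeat a_1, a_2; the period length is 2.
Hence the expansion of sqrt(2031) is a_0 = 45 followed by the repeating block 15, 90 (period 2).

[45; (15, 90)]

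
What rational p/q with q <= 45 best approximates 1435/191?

293/39

Expand x = 1435/191 as a continued fraction with the Euclidean algorithm:
  1435 = 7*191 + 98, so a_0 = 7.
  191 = 1*98 + 93, so a_1 = 1.
  98 = 1*93 + 5, so a_2 = 1.
  93 = 18*5 + 3, so a_3 = 18.
  5 = 1*3 + 2, so a_4 = 1.
  3 = 1*2 + 1, so a_5 = 1.
  2 = 2*1 + 0, so a_6 = 2.
so x = [7; 1, 1, 18, 1, 1, 2].
Convergents (p_i = a_i*p_{i-1} + p_{i-2}, q_i = a_i*q_{i-1} + q_{i-2} with p_{-2}=0, p_{-1}=1, q_{-2}=1, q_{-1}=0), until the denominator exceeds 45:
  i=0: a_0=7, p_0 = 7*1 + 0 = 7, q_0 = 7*0 + 1 = 1.
  i=1: a_1=1, p_1 = 1*7 + 1 = 8, q_1 = 1*1 + 0 = 1.
  i=2: a_2=1, p_2 = 1*8 + 7 = 15, q_2 = 1*1 + 1 = 2.
  i=3: a_3=18, p_3 = 18*15 + 8 = 278, q_3 = 18*2 + 1 = 37.
  i=4: a_4=1, p_4 = 1*278 + 15 = 293, q_4 = 1*37 + 2 = 39.
  i=5: a_5=1, p_5 = 1*293 + 278 = 571, q_5 = 1*39 + 37 = 76.
q_5 = 76 > 45, so the last convergent with denominator <= 45 is p_4/q_4 = 293/39.
The closest fraction with denominator <= 45 is either p_4/q_4 or the intermediate fraction (k*p_4 + p_3)/(k*q_4 + q_3) with the largest k >= 1 whose denominator stays <= 45; these approach x as k grows, and every other convergent or intermediate fraction in range is farther away.
Largest k: floor((45 - q_3)/q_4) = floor((45 - 37)/39) = 0.
Since k = 0, no intermediate fraction beyond p_4/q_4 has denominator <= 45, so the convergent 293/39 is the closest (its error is |1435*39 - 293*191|/(191*39) = 2/7449).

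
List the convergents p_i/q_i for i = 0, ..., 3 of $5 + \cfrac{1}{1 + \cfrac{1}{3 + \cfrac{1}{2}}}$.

Using the convergent recurrence p_i = a_i*p_{i-1} + p_{i-2}, q_i = a_i*q_{i-1} + q_{i-2} with p_{-2}=0, p_{-1}=1, q_{-2}=1, q_{-1}=0:
  i=0: a_0=5, p_0 = 5*1 + 0 = 5, q_0 = 5*0 + 1 = 1.
  i=1: a_1=1, p_1 = 1*5 + 1 = 6, q_1 = 1*1 + 0 = 1.
  i=2: a_2=3, p_2 = 3*6 + 5 = 23, q_2 = 3*1 + 1 = 4.
  i=3: a_3=2, p_3 = 2*23 + 6 = 52, q_3 = 2*4 + 1 = 9.

5/1, 6/1, 23/4, 52/9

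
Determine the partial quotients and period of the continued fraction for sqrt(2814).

Write x_i = (sqrt(2814) + m_i)/d_i with (m_0, d_0) = (0, 1). a_0 = floor(sqrt(2814)) = 53, since 53^2 = 2809 <= 2814 < 2916 = 54^2.
Iterate m_{i+1} = d_i*a_i - m_i, d_{i+1} = (2814 - m_{i+1}^2)/d_i, a_{i+1} = floor((a_0 + m_{i+1})/d_{i+1}):
  m_1 = 1*53 - 0 = 53, d_1 = (2814 - 53^2)/1 = 5/1 = 5, a_1 = floor((53 + 53)/5) = 21.
  m_2 = 5*21 - 53 = 52, d_2 = (2814 - 52^2)/5 = 110/5 = 22, a_2 = floor((53 + 52)/22) = 4.
  m_3 = 22*4 - 52 = 36, d_3 = (2814 - 36^2)/22 = 1518/22 = 69, a_3 = floor((53 + 36)/69) = 1.
  m_4 = 69*1 - 36 = 33, d_4 = (2814 - 33^2)/69 = 1725/69 = 25, a_4 = floor((53 + 33)/25) = 3.
  m_5 = 25*3 - 33 = 42, d_5 = (2814 - 42^2)/25 = 1050/25 = 42, a_5 = floor((53 + 42)/42) = 2.
  m_6 = 42*2 - 42 = 42, d_6 = (2814 - 42^2)/42 = 1050/42 = 25, a_6 = floor((53 + 42)/25) = 3.
  m_7 = 25*3 - 42 = 33, d_7 = (2814 - 33^2)/25 = 1725/25 = 69, a_7 = floor((53 + 33)/69) = 1.
  m_8 = 69*1 - 33 = 36, d_8 = (2814 - 36^2)/69 = 1518/69 = 22, a_8 = floor((53 + 36)/22) = 4.
  m_9 = 22*4 - 36 = 52, d_9 = (2814 - 52^2)/22 = 110/22 = 5, a_9 = floor((53 + 52)/5) = 21.
  m_10 = 5*21 - 52 = 53, d_10 = (2814 - 53^2)/5 = 5/5 = 1, a_10 = floor((53 + 53)/1) = 106.
  m_11 = 1*106 - 53 = 53, d_11 = (2814 - 53^2)/1 = 5/1 = 5: (m_11, d_11) = (m_1, d_1) = (53, 5), so from here the quotients repeat a_1, ..., a_10; the period length is 10.
Hence the expansion of sqrt(2814) is a_0 = 53 followed by the repeating block 21, 4, 1, 3, 2, 3, 1, 4, 21, 106 (period 10).

[53; (21, 4, 1, 3, 2, 3, 1, 4, 21, 106)]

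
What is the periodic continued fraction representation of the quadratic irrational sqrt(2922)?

Write x_i = (sqrt(2922) + m_i)/d_i with (m_0, d_0) = (0, 1). a_0 = floor(sqrt(2922)) = 54, since 54^2 = 2916 <= 2922 < 3025 = 55^2.
Iterate m_{i+1} = d_i*a_i - m_i, d_{i+1} = (2922 - m_{i+1}^2)/d_i, a_{i+1} = floor((a_0 + m_{i+1})/d_{i+1}):
  m_1 = 1*54 - 0 = 54, d_1 = (2922 - 54^2)/1 = 6/1 = 6, a_1 = floor((54 + 54)/6) = 18.
  m_2 = 6*18 - 54 = 54, d_2 = (2922 - 54^2)/6 = 6/6 = 1, a_2 = floor((54 + 54)/1) = 108.
  m_3 = 1*108 - 54 = 54, d_3 = (2922 - 54^2)/1 = 6/1 = 6: (m_3, d_3) = (m_1, d_1) = (54, 6), so from here the quotients repeat a_1, a_2; the period length is 2.
Hence the expansion of sqrt(2922) is a_0 = 54 followed by the repeating block 18, 108 (period 2).

[54; (18, 108)]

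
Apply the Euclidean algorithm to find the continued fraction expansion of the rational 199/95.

[2; 10, 1, 1, 4]

Run the Euclidean algorithm on 199 and 95; the successive quotients are the partial quotients a_0, a_1, ... (each step inverts the fractional part left over by the previous one):
  199 = 2*95 + 9, so a_0 = 2.
  95 = 10*9 + 5, so a_1 = 10.
  9 = 1*5 + 4, so a_2 = 1.
  5 = 1*4 + 1, so a_3 = 1.
  4 = 4*1 + 0, so a_4 = 4.
The remainder reaches 0 after 5 divisions, so the expansion has 5 partial quotients, read off in order.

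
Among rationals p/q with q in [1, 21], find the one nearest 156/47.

63/19

Expand x = 156/47 as a continued fraction with the Euclidean algorithm:
  156 = 3*47 + 15, so a_0 = 3.
  47 = 3*15 + 2, so a_1 = 3.
  15 = 7*2 + 1, so a_2 = 7.
  2 = 2*1 + 0, so a_3 = 2.
so x = [3; 3, 7, 2].
Convergents (p_i = a_i*p_{i-1} + p_{i-2}, q_i = a_i*q_{i-1} + q_{i-2} with p_{-2}=0, p_{-1}=1, q_{-2}=1, q_{-1}=0), until the denominator exceeds 21:
  i=0: a_0=3, p_0 = 3*1 + 0 = 3, q_0 = 3*0 + 1 = 1.
  i=1: a_1=3, p_1 = 3*3 + 1 = 10, q_1 = 3*1 + 0 = 3.
  i=2: a_2=7, p_2 = 7*10 + 3 = 73, q_2 = 7*3 + 1 = 22.
q_2 = 22 > 21, so the last convergent with denominator <= 21 is p_1/q_1 = 10/3.
The closest fraction with denominator <= 21 is either p_1/q_1 or the intermediate fraction (k*p_1 + p_0)/(k*q_1 + q_0) with the largest k >= 1 whose denominator stays <= 21; these approach x as k grows, and every other convergent or intermediate fraction in range is farther away.
Largest k: floor((21 - q_0)/q_1) = floor((21 - 1)/3) = 6.
That gives (6*10 + 3)/(6*3 + 1) = 63/19.
Compare the errors: |x - 10/3| = |156*3 - 10*47|/(47*3) = 2/141, and |x - 63/19| = |156*19 - 63*47|/(47*19) = 3/893.
Cross-multiplying, 3*141 = 423 < 1786 = 2*893, so 3/893 is smaller: the intermediate fraction 63/19 is closer to x than 10/3.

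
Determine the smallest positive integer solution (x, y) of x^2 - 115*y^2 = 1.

First expand sqrt(115) as a continued fraction. With x_i = (sqrt(115) + m_i)/d_i and (m_0, d_0) = (0, 1): a_0 = floor(sqrt(115)) = 10, since 10^2 = 100 <= 115 < 121 = 11^2.
Iterate m_{i+1} = d_i*a_i - m_i, d_{i+1} = (115 - m_{i+1}^2)/d_i, a_{i+1} = floor((a_0 + m_{i+1})/d_{i+1}):
  m_1 = 1*10 - 0 = 10, d_1 = (115 - 10^2)/1 = 15/1 = 15, a_1 = floor((10 + 10)/15) = 1.
  m_2 = 15*1 - 10 = 5, d_2 = (115 - 5^2)/15 = 90/15 = 6, a_2 = floor((10 + 5)/6) = 2.
  m_3 = 6*2 - 5 = 7, d_3 = (115 - 7^2)/6 = 66/6 = 11, a_3 = floor((10 + 7)/11) = 1.
  m_4 = 11*1 - 7 = 4, d_4 = (115 - 4^2)/11 = 99/11 = 9, a_4 = floor((10 + 4)/9) = 1.
  m_5 = 9*1 - 4 = 5, d_5 = (115 - 5^2)/9 = 90/9 = 10, a_5 = floor((10 + 5)/10) = 1.
  m_6 = 10*1 - 5 = 5, d_6 = (115 - 5^2)/10 = 90/10 = 9, a_6 = floor((10 + 5)/9) = 1.
  m_7 = 9*1 - 5 = 4, d_7 = (115 - 4^2)/9 = 99/9 = 11, a_7 = floor((10 + 4)/11) = 1.
  m_8 = 11*1 - 4 = 7, d_8 = (115 - 7^2)/11 = 66/11 = 6, a_8 = floor((10 + 7)/6) = 2.
  m_9 = 6*2 - 7 = 5, d_9 = (115 - 5^2)/6 = 90/6 = 15, a_9 = floor((10 + 5)/15) = 1.
  m_10 = 15*1 - 5 = 10, d_10 = (115 - 10^2)/15 = 15/15 = 1, a_10 = floor((10 + 10)/1) = 20.
  m_11 = 1*20 - 10 = 10, d_11 = (115 - 10^2)/1 = 15/1 = 15: (m_11, d_11) = (m_1, d_1) = (10, 15), so from here the quotients repeat a_1, ..., a_10; the period length is 10.
So sqrt(115) = [10; (1, 2, 1, 1, 1, 1, 1, 2, 1, 20)] with period length k = 10.
k is even, so the fundamental solution of x^2 - 115y^2 = 1 is (p_{k-1}, q_{k-1}) = (p_9, q_9); compute convergents through index 9.
Convergents (p_i = a_i*p_{i-1} + p_{i-2}, q_i = a_i*q_{i-1} + q_{i-2} with p_{-2}=0, p_{-1}=1, q_{-2}=1, q_{-1}=0):
  i=0: a_0=10, p_0 = 10*1 + 0 = 10, q_0 = 10*0 + 1 = 1.
  i=1: a_1=1, p_1 = 1*10 + 1 = 11, q_1 = 1*1 + 0 = 1.
  i=2: a_2=2, p_2 = 2*11 + 10 = 32, q_2 = 2*1 + 1 = 3.
  i=3: a_3=1, p_3 = 1*32 + 11 = 43, q_3 = 1*3 + 1 = 4.
  i=4: a_4=1, p_4 = 1*43 + 32 = 75, q_4 = 1*4 + 3 = 7.
  i=5: a_5=1, p_5 = 1*75 + 43 = 118, q_5 = 1*7 + 4 = 11.
  i=6: a_6=1, p_6 = 1*118 + 75 = 193, q_6 = 1*11 + 7 = 18.
  i=7: a_7=1, p_7 = 1*193 + 118 = 311, q_7 = 1*18 + 11 = 29.
  i=8: a_8=2, p_8 = 2*311 + 193 = 815, q_8 = 2*29 + 18 = 76.
  i=9: a_9=1, p_9 = 1*815 + 311 = 1126, q_9 = 1*76 + 29 = 105.
Check: 1126^2 - 115*105^2 = 1267876 - 1267875 = 1, so (x, y) = (1126, 105) solves the equation, and by the theorem it is the least positive solution.

(x, y) = (1126, 105)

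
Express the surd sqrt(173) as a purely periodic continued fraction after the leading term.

Write x_i = (sqrt(173) + m_i)/d_i with (m_0, d_0) = (0, 1). a_0 = floor(sqrt(173)) = 13, since 13^2 = 169 <= 173 < 196 = 14^2.
Iterate m_{i+1} = d_i*a_i - m_i, d_{i+1} = (173 - m_{i+1}^2)/d_i, a_{i+1} = floor((a_0 + m_{i+1})/d_{i+1}):
  m_1 = 1*13 - 0 = 13, d_1 = (173 - 13^2)/1 = 4/1 = 4, a_1 = floor((13 + 13)/4) = 6.
  m_2 = 4*6 - 13 = 11, d_2 = (173 - 11^2)/4 = 52/4 = 13, a_2 = floor((13 + 11)/13) = 1.
  m_3 = 13*1 - 11 = 2, d_3 = (173 - 2^2)/13 = 169/13 = 13, a_3 = floor((13 + 2)/13) = 1.
  m_4 = 13*1 - 2 = 11, d_4 = (173 - 11^2)/13 = 52/13 = 4, a_4 = floor((13 + 11)/4) = 6.
  m_5 = 4*6 - 11 = 13, d_5 = (173 - 13^2)/4 = 4/4 = 1, a_5 = floor((13 + 13)/1) = 26.
  m_6 = 1*26 - 13 = 13, d_6 = (173 - 13^2)/1 = 4/1 = 4: (m_6, d_6) = (m_1, d_1) = (13, 4), so from here the quotients repeat a_1, ..., a_5; the period length is 5.
Hence the expansion of sqrt(173) is a_0 = 13 followed by the repeating block 6, 1, 1, 6, 26 (period 5).

[13; (6, 1, 1, 6, 26)]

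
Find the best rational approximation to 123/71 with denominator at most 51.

Expand x = 123/71 as a continued fraction with the Euclidean algorithm:
  123 = 1*71 + 52, so a_0 = 1.
  71 = 1*52 + 19, so a_1 = 1.
  52 = 2*19 + 14, so a_2 = 2.
  19 = 1*14 + 5, so a_3 = 1.
  14 = 2*5 + 4, so a_4 = 2.
  5 = 1*4 + 1, so a_5 = 1.
  4 = 4*1 + 0, so a_6 = 4.
so x = [1; 1, 2, 1, 2, 1, 4].
Convergents (p_i = a_i*p_{i-1} + p_{i-2}, q_i = a_i*q_{i-1} + q_{i-2} with p_{-2}=0, p_{-1}=1, q_{-2}=1, q_{-1}=0), until the denominator exceeds 51:
  i=0: a_0=1, p_0 = 1*1 + 0 = 1, q_0 = 1*0 + 1 = 1.
  i=1: a_1=1, p_1 = 1*1 + 1 = 2, q_1 = 1*1 + 0 = 1.
  i=2: a_2=2, p_2 = 2*2 + 1 = 5, q_2 = 2*1 + 1 = 3.
  i=3: a_3=1, p_3 = 1*5 + 2 = 7, q_3 = 1*3 + 1 = 4.
  i=4: a_4=2, p_4 = 2*7 + 5 = 19, q_4 = 2*4 + 3 = 11.
  i=5: a_5=1, p_5 = 1*19 + 7 = 26, q_5 = 1*11 + 4 = 15.
  i=6: a_6=4, p_6 = 4*26 + 19 = 123, q_6 = 4*15 + 11 = 71.
q_6 = 71 > 51, so the last convergent with denominator <= 51 is p_5/q_5 = 26/15.
The closest fraction with denominator <= 51 is either p_5/q_5 or the intermediate fraction (k*p_5 + p_4)/(k*q_5 + q_4) with the largest k >= 1 whose denominator stays <= 51; these approach x as k grows, and every other convergent or intermediate fraction in range is farther away.
Largest k: floor((51 - q_4)/q_5) = floor((51 - 11)/15) = 2.
That gives (2*26 + 19)/(2*15 + 11) = 71/41.
Compare the errors: |x - 26/15| = |123*15 - 26*71|/(71*15) = 1/1065, and |x - 71/41| = |123*41 - 71*71|/(71*41) = 2/2911.
Cross-multiplying, 2*1065 = 2130 < 2911 = 1*2911, so 2/2911 is smaller: the intermediate fraction 71/41 is closer to x than 26/15.

71/41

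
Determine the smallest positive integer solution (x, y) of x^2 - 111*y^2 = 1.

First expand sqrt(111) as a continued fraction. With x_i = (sqrt(111) + m_i)/d_i and (m_0, d_0) = (0, 1): a_0 = floor(sqrt(111)) = 10, since 10^2 = 100 <= 111 < 121 = 11^2.
Iterate m_{i+1} = d_i*a_i - m_i, d_{i+1} = (111 - m_{i+1}^2)/d_i, a_{i+1} = floor((a_0 + m_{i+1})/d_{i+1}):
  m_1 = 1*10 - 0 = 10, d_1 = (111 - 10^2)/1 = 11/1 = 11, a_1 = floor((10 + 10)/11) = 1.
  m_2 = 11*1 - 10 = 1, d_2 = (111 - 1^2)/11 = 110/11 = 10, a_2 = floor((10 + 1)/10) = 1.
  m_3 = 10*1 - 1 = 9, d_3 = (111 - 9^2)/10 = 30/10 = 3, a_3 = floor((10 + 9)/3) = 6.
  m_4 = 3*6 - 9 = 9, d_4 = (111 - 9^2)/3 = 30/3 = 10, a_4 = floor((10 + 9)/10) = 1.
  m_5 = 10*1 - 9 = 1, d_5 = (111 - 1^2)/10 = 110/10 = 11, a_5 = floor((10 + 1)/11) = 1.
  m_6 = 11*1 - 1 = 10, d_6 = (111 - 10^2)/11 = 11/11 = 1, a_6 = floor((10 + 10)/1) = 20.
  m_7 = 1*20 - 10 = 10, d_7 = (111 - 10^2)/1 = 11/1 = 11: (m_7, d_7) = (m_1, d_1) = (10, 11), so from here the quotients repeat a_1, ..., a_6; the period length is 6.
So sqrt(111) = [10; (1, 1, 6, 1, 1, 20)] with period length k = 6.
k is even, so the fundamental solution of x^2 - 111y^2 = 1 is (p_{k-1}, q_{k-1}) = (p_5, q_5); compute convergents through index 5.
Convergents (p_i = a_i*p_{i-1} + p_{i-2}, q_i = a_i*q_{i-1} + q_{i-2} with p_{-2}=0, p_{-1}=1, q_{-2}=1, q_{-1}=0):
  i=0: a_0=10, p_0 = 10*1 + 0 = 10, q_0 = 10*0 + 1 = 1.
  i=1: a_1=1, p_1 = 1*10 + 1 = 11, q_1 = 1*1 + 0 = 1.
  i=2: a_2=1, p_2 = 1*11 + 10 = 21, q_2 = 1*1 + 1 = 2.
  i=3: a_3=6, p_3 = 6*21 + 11 = 137, q_3 = 6*2 + 1 = 13.
  i=4: a_4=1, p_4 = 1*137 + 21 = 158, q_4 = 1*13 + 2 = 15.
  i=5: a_5=1, p_5 = 1*158 + 137 = 295, q_5 = 1*15 + 13 = 28.
Check: 295^2 - 111*28^2 = 87025 - 87024 = 1, so (x, y) = (295, 28) solves the equation, and by the theorem it is the least positive solution.

(x, y) = (295, 28)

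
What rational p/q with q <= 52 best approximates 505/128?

146/37

Expand x = 505/128 as a continued fraction with the Euclidean algorithm:
  505 = 3*128 + 121, so a_0 = 3.
  128 = 1*121 + 7, so a_1 = 1.
  121 = 17*7 + 2, so a_2 = 17.
  7 = 3*2 + 1, so a_3 = 3.
  2 = 2*1 + 0, so a_4 = 2.
so x = [3; 1, 17, 3, 2].
Convergents (p_i = a_i*p_{i-1} + p_{i-2}, q_i = a_i*q_{i-1} + q_{i-2} with p_{-2}=0, p_{-1}=1, q_{-2}=1, q_{-1}=0), until the denominator exceeds 52:
  i=0: a_0=3, p_0 = 3*1 + 0 = 3, q_0 = 3*0 + 1 = 1.
  i=1: a_1=1, p_1 = 1*3 + 1 = 4, q_1 = 1*1 + 0 = 1.
  i=2: a_2=17, p_2 = 17*4 + 3 = 71, q_2 = 17*1 + 1 = 18.
  i=3: a_3=3, p_3 = 3*71 + 4 = 217, q_3 = 3*18 + 1 = 55.
q_3 = 55 > 52, so the last convergent with denominator <= 52 is p_2/q_2 = 71/18.
The closest fraction with denominator <= 52 is either p_2/q_2 or the intermediate fraction (k*p_2 + p_1)/(k*q_2 + q_1) with the largest k >= 1 whose denominator stays <= 52; these approach x as k grows, and every other convergent or intermediate fraction in range is farther away.
Largest k: floor((52 - q_1)/q_2) = floor((52 - 1)/18) = 2.
That gives (2*71 + 4)/(2*18 + 1) = 146/37.
Compare the errors: |x - 71/18| = |505*18 - 71*128|/(128*18) = 2/2304, and |x - 146/37| = |505*37 - 146*128|/(128*37) = 3/4736.
Cross-multiplying, 3*2304 = 6912 < 9472 = 2*4736, so 3/4736 is smaller: the intermediate fraction 146/37 is closer to x than 71/18.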